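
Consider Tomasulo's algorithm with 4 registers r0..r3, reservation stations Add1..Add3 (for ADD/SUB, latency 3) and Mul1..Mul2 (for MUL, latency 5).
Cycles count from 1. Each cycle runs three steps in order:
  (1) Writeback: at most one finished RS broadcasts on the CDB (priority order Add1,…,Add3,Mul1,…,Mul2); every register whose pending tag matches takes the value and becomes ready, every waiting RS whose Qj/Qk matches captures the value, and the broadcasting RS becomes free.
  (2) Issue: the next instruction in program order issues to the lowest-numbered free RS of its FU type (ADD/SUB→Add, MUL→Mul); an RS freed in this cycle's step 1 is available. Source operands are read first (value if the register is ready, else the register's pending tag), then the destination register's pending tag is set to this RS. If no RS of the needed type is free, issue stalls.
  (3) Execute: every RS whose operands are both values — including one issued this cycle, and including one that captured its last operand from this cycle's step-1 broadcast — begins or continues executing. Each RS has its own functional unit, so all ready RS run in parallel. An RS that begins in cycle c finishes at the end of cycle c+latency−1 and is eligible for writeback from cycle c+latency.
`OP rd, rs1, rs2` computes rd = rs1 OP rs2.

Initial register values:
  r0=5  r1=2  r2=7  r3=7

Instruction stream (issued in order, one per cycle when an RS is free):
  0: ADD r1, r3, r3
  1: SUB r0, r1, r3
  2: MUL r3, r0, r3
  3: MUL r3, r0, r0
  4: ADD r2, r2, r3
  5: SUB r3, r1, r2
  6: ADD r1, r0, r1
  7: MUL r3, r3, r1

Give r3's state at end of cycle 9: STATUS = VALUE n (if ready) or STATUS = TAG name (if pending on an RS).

  c1: issue ADD r1<-Add1  regs: r0:5,r1:Add1,r2:7,r3:7
  c2: issue SUB r0<-Add2  regs: r0:Add2,r1:Add1,r2:7,r3:7
  c3: issue MUL r3<-Mul1  regs: r0:Add2,r1:Add1,r2:7,r3:Mul1
  c4: CDB Add1=14; issue MUL r3<-Mul2  regs: r0:Add2,r1:14,r2:7,r3:Mul2
  c5: issue ADD r2<-Add1  regs: r0:Add2,r1:14,r2:Add1,r3:Mul2
  c6: issue SUB r3<-Add3  regs: r0:Add2,r1:14,r2:Add1,r3:Add3
  c7: CDB Add2=7; issue ADD r1<-Add2  regs: r0:7,r1:Add2,r2:Add1,r3:Add3
  c8: stall  regs: r0:7,r1:Add2,r2:Add1,r3:Add3
  c9: stall  regs: r0:7,r1:Add2,r2:Add1,r3:Add3

STATUS = TAG Add3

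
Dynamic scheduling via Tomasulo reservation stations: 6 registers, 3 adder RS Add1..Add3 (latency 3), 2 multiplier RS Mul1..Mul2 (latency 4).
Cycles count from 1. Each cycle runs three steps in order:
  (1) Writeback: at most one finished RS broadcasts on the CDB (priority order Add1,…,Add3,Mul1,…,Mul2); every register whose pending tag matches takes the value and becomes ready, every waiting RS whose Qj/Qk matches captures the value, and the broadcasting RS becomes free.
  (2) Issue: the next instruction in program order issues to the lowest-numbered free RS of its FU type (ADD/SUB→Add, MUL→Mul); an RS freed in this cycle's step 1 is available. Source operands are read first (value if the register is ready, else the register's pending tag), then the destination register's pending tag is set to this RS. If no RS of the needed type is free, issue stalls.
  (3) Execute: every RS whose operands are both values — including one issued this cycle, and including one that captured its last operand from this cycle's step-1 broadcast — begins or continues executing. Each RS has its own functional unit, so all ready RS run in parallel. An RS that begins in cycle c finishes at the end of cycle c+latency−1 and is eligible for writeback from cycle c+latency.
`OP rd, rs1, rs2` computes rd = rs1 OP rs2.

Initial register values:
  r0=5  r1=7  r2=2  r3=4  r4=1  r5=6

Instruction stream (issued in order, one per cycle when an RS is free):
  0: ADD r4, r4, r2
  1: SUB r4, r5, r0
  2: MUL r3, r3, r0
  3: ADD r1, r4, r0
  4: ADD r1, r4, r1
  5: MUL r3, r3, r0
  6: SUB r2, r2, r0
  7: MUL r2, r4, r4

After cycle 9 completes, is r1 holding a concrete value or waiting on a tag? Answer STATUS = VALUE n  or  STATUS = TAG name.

cycle 1: issue ADD r4<-Add1 // r0:5,r1:7,r2:2,r3:4,r4:Add1,r5:6
cycle 2: issue SUB r4<-Add2 // r0:5,r1:7,r2:2,r3:4,r4:Add2,r5:6
cycle 3: issue MUL r3<-Mul1 // r0:5,r1:7,r2:2,r3:Mul1,r4:Add2,r5:6
cycle 4: CDB Add1=3; issue ADD r1<-Add1 // r0:5,r1:Add1,r2:2,r3:Mul1,r4:Add2,r5:6
cycle 5: CDB Add2=1; issue ADD r1<-Add2 // r0:5,r1:Add2,r2:2,r3:Mul1,r4:1,r5:6
cycle 6: issue MUL r3<-Mul2 // r0:5,r1:Add2,r2:2,r3:Mul2,r4:1,r5:6
cycle 7: CDB Mul1=20; issue SUB r2<-Add3 // r0:5,r1:Add2,r2:Add3,r3:Mul2,r4:1,r5:6
cycle 8: CDB Add1=6; issue MUL r2<-Mul1 // r0:5,r1:Add2,r2:Mul1,r3:Mul2,r4:1,r5:6
cycle 9: - // r0:5,r1:Add2,r2:Mul1,r3:Mul2,r4:1,r5:6

STATUS = TAG Add2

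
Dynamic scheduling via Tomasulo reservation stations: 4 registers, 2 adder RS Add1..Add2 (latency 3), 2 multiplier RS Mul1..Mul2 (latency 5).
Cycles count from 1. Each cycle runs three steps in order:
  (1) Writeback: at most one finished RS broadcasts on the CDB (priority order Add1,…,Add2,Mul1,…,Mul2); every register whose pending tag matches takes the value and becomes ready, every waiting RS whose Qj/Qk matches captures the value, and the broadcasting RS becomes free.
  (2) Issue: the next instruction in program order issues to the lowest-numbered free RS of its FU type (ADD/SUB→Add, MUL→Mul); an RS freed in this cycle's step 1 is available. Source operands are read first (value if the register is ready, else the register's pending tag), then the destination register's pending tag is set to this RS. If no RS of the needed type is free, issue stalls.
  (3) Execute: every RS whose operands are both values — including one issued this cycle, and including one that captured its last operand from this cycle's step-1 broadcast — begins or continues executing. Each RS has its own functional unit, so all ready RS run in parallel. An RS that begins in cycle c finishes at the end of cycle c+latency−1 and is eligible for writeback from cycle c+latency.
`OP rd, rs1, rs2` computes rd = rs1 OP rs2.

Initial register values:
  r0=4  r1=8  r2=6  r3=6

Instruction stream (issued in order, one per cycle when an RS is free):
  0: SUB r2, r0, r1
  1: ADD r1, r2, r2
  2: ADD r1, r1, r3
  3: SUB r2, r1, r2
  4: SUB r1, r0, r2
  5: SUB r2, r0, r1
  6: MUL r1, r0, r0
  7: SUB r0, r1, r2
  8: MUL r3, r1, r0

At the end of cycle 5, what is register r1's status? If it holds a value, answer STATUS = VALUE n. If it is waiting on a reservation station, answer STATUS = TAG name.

c1: issue SUB r2<-Add1 | r0:4,r1:8,r2:Add1,r3:6
c2: issue ADD r1<-Add2 | r0:4,r1:Add2,r2:Add1,r3:6
c3: stall | r0:4,r1:Add2,r2:Add1,r3:6
c4: CDB Add1=-4; issue ADD r1<-Add1 | r0:4,r1:Add1,r2:-4,r3:6
c5: stall | r0:4,r1:Add1,r2:-4,r3:6

STATUS = TAG Add1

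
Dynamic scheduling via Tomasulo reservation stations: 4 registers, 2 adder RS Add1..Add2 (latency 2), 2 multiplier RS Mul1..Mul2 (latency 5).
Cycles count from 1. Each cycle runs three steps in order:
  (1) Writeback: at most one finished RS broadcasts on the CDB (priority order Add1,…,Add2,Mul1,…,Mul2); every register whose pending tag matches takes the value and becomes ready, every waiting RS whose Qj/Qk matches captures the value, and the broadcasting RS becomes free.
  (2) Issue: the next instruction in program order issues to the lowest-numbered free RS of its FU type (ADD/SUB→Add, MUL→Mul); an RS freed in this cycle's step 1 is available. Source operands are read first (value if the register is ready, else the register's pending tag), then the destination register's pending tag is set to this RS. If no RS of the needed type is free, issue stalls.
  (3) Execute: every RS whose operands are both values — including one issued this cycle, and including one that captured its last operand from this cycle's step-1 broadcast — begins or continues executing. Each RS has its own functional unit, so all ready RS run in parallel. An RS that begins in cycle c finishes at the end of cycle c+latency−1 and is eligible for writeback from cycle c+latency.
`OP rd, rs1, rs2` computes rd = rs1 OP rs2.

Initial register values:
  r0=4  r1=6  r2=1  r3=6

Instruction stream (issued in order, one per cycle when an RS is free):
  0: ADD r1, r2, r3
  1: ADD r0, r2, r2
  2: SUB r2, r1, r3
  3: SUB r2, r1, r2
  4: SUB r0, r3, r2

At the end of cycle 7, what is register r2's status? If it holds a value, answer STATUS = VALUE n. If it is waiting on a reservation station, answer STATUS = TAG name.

cycle 1: issue ADD r1<-Add1 // r0:4,r1:Add1,r2:1,r3:6
cycle 2: issue ADD r0<-Add2 // r0:Add2,r1:Add1,r2:1,r3:6
cycle 3: CDB Add1=7; issue SUB r2<-Add1 // r0:Add2,r1:7,r2:Add1,r3:6
cycle 4: CDB Add2=2; issue SUB r2<-Add2 // r0:2,r1:7,r2:Add2,r3:6
cycle 5: CDB Add1=1; issue SUB r0<-Add1 // r0:Add1,r1:7,r2:Add2,r3:6
cycle 6: - // r0:Add1,r1:7,r2:Add2,r3:6
cycle 7: CDB Add2=6 // r0:Add1,r1:7,r2:6,r3:6

STATUS = VALUE 6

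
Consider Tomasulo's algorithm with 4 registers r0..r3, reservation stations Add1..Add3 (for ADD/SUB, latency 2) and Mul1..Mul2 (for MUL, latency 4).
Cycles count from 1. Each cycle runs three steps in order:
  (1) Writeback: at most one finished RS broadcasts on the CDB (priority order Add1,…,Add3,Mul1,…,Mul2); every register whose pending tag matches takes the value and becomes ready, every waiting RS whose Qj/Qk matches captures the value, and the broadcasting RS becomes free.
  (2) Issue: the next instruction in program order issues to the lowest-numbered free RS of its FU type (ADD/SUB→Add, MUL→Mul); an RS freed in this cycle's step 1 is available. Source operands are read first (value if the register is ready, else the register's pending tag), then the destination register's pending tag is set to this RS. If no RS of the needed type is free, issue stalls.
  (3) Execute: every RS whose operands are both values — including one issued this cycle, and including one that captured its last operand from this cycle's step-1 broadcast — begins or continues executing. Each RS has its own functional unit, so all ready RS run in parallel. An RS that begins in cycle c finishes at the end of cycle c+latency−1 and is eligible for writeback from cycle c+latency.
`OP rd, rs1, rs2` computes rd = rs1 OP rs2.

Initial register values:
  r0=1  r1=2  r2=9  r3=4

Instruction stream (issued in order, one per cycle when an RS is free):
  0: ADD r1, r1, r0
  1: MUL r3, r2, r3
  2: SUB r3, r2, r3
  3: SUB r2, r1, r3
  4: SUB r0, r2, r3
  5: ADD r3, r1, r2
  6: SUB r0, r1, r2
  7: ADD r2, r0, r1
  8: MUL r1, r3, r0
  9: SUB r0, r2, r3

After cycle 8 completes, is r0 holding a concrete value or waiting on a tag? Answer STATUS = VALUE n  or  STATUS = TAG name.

STATUS = TAG Add3

  c1: issue ADD r1<-Add1  regs: r0:1,r1:Add1,r2:9,r3:4
  c2: issue MUL r3<-Mul1  regs: r0:1,r1:Add1,r2:9,r3:Mul1
  c3: CDB Add1=3; issue SUB r3<-Add1  regs: r0:1,r1:3,r2:9,r3:Add1
  c4: issue SUB r2<-Add2  regs: r0:1,r1:3,r2:Add2,r3:Add1
  c5: issue SUB r0<-Add3  regs: r0:Add3,r1:3,r2:Add2,r3:Add1
  c6: CDB Mul1=36; stall  regs: r0:Add3,r1:3,r2:Add2,r3:Add1
  c7: stall  regs: r0:Add3,r1:3,r2:Add2,r3:Add1
  c8: CDB Add1=-27; issue ADD r3<-Add1  regs: r0:Add3,r1:3,r2:Add2,r3:Add1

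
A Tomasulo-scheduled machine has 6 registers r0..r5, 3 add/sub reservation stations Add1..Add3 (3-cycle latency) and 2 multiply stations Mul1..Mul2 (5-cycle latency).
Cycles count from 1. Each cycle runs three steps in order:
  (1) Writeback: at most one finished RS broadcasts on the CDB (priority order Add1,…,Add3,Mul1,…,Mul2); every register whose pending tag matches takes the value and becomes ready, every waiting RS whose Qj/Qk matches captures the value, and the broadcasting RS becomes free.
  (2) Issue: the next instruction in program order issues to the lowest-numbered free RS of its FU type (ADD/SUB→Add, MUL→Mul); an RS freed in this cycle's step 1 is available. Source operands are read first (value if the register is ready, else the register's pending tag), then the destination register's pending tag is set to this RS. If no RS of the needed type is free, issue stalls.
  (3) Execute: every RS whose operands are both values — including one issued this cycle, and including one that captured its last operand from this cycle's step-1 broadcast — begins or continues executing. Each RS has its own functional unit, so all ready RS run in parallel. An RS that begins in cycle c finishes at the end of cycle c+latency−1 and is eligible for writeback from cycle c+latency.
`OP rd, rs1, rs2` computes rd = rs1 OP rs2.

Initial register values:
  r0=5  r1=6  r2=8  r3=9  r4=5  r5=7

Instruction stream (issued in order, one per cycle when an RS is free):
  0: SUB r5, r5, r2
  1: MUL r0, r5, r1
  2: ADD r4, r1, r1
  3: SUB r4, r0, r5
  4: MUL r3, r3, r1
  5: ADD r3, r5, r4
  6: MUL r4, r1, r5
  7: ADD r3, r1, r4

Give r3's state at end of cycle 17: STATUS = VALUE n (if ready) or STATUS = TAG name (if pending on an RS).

c1: issue SUB r5<-Add1 | r0:5,r1:6,r2:8,r3:9,r4:5,r5:Add1
c2: issue MUL r0<-Mul1 | r0:Mul1,r1:6,r2:8,r3:9,r4:5,r5:Add1
c3: issue ADD r4<-Add2 | r0:Mul1,r1:6,r2:8,r3:9,r4:Add2,r5:Add1
c4: CDB Add1=-1; issue SUB r4<-Add1 | r0:Mul1,r1:6,r2:8,r3:9,r4:Add1,r5:-1
c5: issue MUL r3<-Mul2 | r0:Mul1,r1:6,r2:8,r3:Mul2,r4:Add1,r5:-1
c6: CDB Add2=12; issue ADD r3<-Add2 | r0:Mul1,r1:6,r2:8,r3:Add2,r4:Add1,r5:-1
c7: stall | r0:Mul1,r1:6,r2:8,r3:Add2,r4:Add1,r5:-1
c8: stall | r0:Mul1,r1:6,r2:8,r3:Add2,r4:Add1,r5:-1
c9: CDB Mul1=-6; issue MUL r4<-Mul1 | r0:-6,r1:6,r2:8,r3:Add2,r4:Mul1,r5:-1
c10: CDB Mul2=54; issue ADD r3<-Add3 | r0:-6,r1:6,r2:8,r3:Add3,r4:Mul1,r5:-1
c11: - | r0:-6,r1:6,r2:8,r3:Add3,r4:Mul1,r5:-1
c12: CDB Add1=-5 | r0:-6,r1:6,r2:8,r3:Add3,r4:Mul1,r5:-1
c13: - | r0:-6,r1:6,r2:8,r3:Add3,r4:Mul1,r5:-1
c14: CDB Mul1=-6 | r0:-6,r1:6,r2:8,r3:Add3,r4:-6,r5:-1
c15: CDB Add2=-6 | r0:-6,r1:6,r2:8,r3:Add3,r4:-6,r5:-1
c16: - | r0:-6,r1:6,r2:8,r3:Add3,r4:-6,r5:-1
c17: CDB Add3=0 | r0:-6,r1:6,r2:8,r3:0,r4:-6,r5:-1

STATUS = VALUE 0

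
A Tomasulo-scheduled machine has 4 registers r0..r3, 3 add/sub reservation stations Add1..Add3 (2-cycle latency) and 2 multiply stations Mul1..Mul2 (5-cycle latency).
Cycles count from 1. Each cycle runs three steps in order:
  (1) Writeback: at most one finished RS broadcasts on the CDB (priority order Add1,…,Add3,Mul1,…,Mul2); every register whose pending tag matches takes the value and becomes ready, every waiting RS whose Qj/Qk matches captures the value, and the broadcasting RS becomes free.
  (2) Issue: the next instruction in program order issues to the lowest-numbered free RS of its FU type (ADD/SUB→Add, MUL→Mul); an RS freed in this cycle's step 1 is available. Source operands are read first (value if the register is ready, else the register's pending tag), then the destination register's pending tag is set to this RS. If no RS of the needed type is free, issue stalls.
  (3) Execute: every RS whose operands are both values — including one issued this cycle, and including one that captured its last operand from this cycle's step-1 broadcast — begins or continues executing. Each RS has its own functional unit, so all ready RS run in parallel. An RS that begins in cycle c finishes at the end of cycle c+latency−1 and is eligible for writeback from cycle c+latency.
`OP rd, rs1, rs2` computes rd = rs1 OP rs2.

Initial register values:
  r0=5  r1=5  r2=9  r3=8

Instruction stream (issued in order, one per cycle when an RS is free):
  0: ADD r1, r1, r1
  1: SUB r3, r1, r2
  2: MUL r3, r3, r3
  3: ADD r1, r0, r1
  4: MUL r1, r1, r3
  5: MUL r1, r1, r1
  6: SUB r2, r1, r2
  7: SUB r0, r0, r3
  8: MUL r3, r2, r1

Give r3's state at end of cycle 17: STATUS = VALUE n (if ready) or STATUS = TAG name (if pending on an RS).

STATUS = TAG Mul2

cycle 1: issue ADD r1<-Add1 // r0:5,r1:Add1,r2:9,r3:8
cycle 2: issue SUB r3<-Add2 // r0:5,r1:Add1,r2:9,r3:Add2
cycle 3: CDB Add1=10; issue MUL r3<-Mul1 // r0:5,r1:10,r2:9,r3:Mul1
cycle 4: issue ADD r1<-Add1 // r0:5,r1:Add1,r2:9,r3:Mul1
cycle 5: CDB Add2=1; issue MUL r1<-Mul2 // r0:5,r1:Mul2,r2:9,r3:Mul1
cycle 6: CDB Add1=15; stall // r0:5,r1:Mul2,r2:9,r3:Mul1
cycle 7: stall // r0:5,r1:Mul2,r2:9,r3:Mul1
cycle 8: stall // r0:5,r1:Mul2,r2:9,r3:Mul1
cycle 9: stall // r0:5,r1:Mul2,r2:9,r3:Mul1
cycle 10: CDB Mul1=1; issue MUL r1<-Mul1 // r0:5,r1:Mul1,r2:9,r3:1
cycle 11: issue SUB r2<-Add1 // r0:5,r1:Mul1,r2:Add1,r3:1
cycle 12: issue SUB r0<-Add2 // r0:Add2,r1:Mul1,r2:Add1,r3:1
cycle 13: stall // r0:Add2,r1:Mul1,r2:Add1,r3:1
cycle 14: CDB Add2=4; stall // r0:4,r1:Mul1,r2:Add1,r3:1
cycle 15: CDB Mul2=15; issue MUL r3<-Mul2 // r0:4,r1:Mul1,r2:Add1,r3:Mul2
cycle 16: - // r0:4,r1:Mul1,r2:Add1,r3:Mul2
cycle 17: - // r0:4,r1:Mul1,r2:Add1,r3:Mul2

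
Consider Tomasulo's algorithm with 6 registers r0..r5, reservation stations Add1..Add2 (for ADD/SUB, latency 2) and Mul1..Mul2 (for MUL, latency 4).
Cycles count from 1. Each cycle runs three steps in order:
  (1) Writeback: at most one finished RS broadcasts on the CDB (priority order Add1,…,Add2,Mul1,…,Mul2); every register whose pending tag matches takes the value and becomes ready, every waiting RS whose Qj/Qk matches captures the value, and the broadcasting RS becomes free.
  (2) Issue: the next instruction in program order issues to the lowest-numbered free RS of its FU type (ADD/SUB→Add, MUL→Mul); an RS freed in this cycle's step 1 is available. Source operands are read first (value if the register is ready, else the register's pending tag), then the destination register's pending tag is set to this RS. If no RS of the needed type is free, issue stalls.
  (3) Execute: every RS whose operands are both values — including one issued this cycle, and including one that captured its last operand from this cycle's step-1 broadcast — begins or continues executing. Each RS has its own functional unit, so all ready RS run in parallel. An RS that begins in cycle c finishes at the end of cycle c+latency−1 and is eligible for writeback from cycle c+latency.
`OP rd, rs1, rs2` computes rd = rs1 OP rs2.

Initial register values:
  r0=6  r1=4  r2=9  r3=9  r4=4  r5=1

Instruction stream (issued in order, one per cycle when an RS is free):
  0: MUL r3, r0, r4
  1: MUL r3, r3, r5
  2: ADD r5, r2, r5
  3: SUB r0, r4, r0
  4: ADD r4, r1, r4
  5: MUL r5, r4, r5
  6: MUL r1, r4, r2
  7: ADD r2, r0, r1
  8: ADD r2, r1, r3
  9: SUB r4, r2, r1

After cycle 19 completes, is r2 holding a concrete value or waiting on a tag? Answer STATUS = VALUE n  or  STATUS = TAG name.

c1: issue MUL r3<-Mul1 | r0:6,r1:4,r2:9,r3:Mul1,r4:4,r5:1
c2: issue MUL r3<-Mul2 | r0:6,r1:4,r2:9,r3:Mul2,r4:4,r5:1
c3: issue ADD r5<-Add1 | r0:6,r1:4,r2:9,r3:Mul2,r4:4,r5:Add1
c4: issue SUB r0<-Add2 | r0:Add2,r1:4,r2:9,r3:Mul2,r4:4,r5:Add1
c5: CDB Add1=10; issue ADD r4<-Add1 | r0:Add2,r1:4,r2:9,r3:Mul2,r4:Add1,r5:10
c6: CDB Add2=-2; stall | r0:-2,r1:4,r2:9,r3:Mul2,r4:Add1,r5:10
c7: CDB Add1=8; stall | r0:-2,r1:4,r2:9,r3:Mul2,r4:8,r5:10
c8: CDB Mul1=24; issue MUL r5<-Mul1 | r0:-2,r1:4,r2:9,r3:Mul2,r4:8,r5:Mul1
c9: stall | r0:-2,r1:4,r2:9,r3:Mul2,r4:8,r5:Mul1
c10: stall | r0:-2,r1:4,r2:9,r3:Mul2,r4:8,r5:Mul1
c11: stall | r0:-2,r1:4,r2:9,r3:Mul2,r4:8,r5:Mul1
c12: CDB Mul1=80; issue MUL r1<-Mul1 | r0:-2,r1:Mul1,r2:9,r3:Mul2,r4:8,r5:80
c13: CDB Mul2=24; issue ADD r2<-Add1 | r0:-2,r1:Mul1,r2:Add1,r3:24,r4:8,r5:80
c14: issue ADD r2<-Add2 | r0:-2,r1:Mul1,r2:Add2,r3:24,r4:8,r5:80
c15: stall | r0:-2,r1:Mul1,r2:Add2,r3:24,r4:8,r5:80
c16: CDB Mul1=72; stall | r0:-2,r1:72,r2:Add2,r3:24,r4:8,r5:80
c17: stall | r0:-2,r1:72,r2:Add2,r3:24,r4:8,r5:80
c18: CDB Add1=70; issue SUB r4<-Add1 | r0:-2,r1:72,r2:Add2,r3:24,r4:Add1,r5:80
c19: CDB Add2=96 | r0:-2,r1:72,r2:96,r3:24,r4:Add1,r5:80

STATUS = VALUE 96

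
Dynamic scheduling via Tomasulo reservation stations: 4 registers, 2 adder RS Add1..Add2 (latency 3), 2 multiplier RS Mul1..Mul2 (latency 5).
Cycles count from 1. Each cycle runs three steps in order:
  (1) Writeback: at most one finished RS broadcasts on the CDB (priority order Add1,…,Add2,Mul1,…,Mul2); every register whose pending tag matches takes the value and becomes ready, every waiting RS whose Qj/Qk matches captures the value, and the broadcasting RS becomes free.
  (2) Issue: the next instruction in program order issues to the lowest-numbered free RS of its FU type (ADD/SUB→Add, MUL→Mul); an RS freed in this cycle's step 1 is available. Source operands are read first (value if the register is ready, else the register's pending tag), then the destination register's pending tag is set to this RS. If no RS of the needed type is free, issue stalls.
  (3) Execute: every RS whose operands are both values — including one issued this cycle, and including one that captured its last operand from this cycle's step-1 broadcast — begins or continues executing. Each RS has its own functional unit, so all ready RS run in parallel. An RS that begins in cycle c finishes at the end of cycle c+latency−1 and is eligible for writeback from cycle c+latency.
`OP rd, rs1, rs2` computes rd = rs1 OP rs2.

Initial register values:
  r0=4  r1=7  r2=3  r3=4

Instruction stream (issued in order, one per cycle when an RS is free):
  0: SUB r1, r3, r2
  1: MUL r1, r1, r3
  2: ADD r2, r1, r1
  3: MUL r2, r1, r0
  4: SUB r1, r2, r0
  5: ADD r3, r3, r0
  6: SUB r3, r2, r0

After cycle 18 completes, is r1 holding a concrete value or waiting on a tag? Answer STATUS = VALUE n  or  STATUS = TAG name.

STATUS = VALUE 12

  c1: issue SUB r1<-Add1  regs: r0:4,r1:Add1,r2:3,r3:4
  c2: issue MUL r1<-Mul1  regs: r0:4,r1:Mul1,r2:3,r3:4
  c3: issue ADD r2<-Add2  regs: r0:4,r1:Mul1,r2:Add2,r3:4
  c4: CDB Add1=1; issue MUL r2<-Mul2  regs: r0:4,r1:Mul1,r2:Mul2,r3:4
  c5: issue SUB r1<-Add1  regs: r0:4,r1:Add1,r2:Mul2,r3:4
  c6: stall  regs: r0:4,r1:Add1,r2:Mul2,r3:4
  c7: stall  regs: r0:4,r1:Add1,r2:Mul2,r3:4
  c8: stall  regs: r0:4,r1:Add1,r2:Mul2,r3:4
  c9: CDB Mul1=4; stall  regs: r0:4,r1:Add1,r2:Mul2,r3:4
  c10: stall  regs: r0:4,r1:Add1,r2:Mul2,r3:4
  c11: stall  regs: r0:4,r1:Add1,r2:Mul2,r3:4
  c12: CDB Add2=8; issue ADD r3<-Add2  regs: r0:4,r1:Add1,r2:Mul2,r3:Add2
  c13: stall  regs: r0:4,r1:Add1,r2:Mul2,r3:Add2
  c14: CDB Mul2=16; stall  regs: r0:4,r1:Add1,r2:16,r3:Add2
  c15: CDB Add2=8; issue SUB r3<-Add2  regs: r0:4,r1:Add1,r2:16,r3:Add2
  c16: -  regs: r0:4,r1:Add1,r2:16,r3:Add2
  c17: CDB Add1=12  regs: r0:4,r1:12,r2:16,r3:Add2
  c18: CDB Add2=12  regs: r0:4,r1:12,r2:16,r3:12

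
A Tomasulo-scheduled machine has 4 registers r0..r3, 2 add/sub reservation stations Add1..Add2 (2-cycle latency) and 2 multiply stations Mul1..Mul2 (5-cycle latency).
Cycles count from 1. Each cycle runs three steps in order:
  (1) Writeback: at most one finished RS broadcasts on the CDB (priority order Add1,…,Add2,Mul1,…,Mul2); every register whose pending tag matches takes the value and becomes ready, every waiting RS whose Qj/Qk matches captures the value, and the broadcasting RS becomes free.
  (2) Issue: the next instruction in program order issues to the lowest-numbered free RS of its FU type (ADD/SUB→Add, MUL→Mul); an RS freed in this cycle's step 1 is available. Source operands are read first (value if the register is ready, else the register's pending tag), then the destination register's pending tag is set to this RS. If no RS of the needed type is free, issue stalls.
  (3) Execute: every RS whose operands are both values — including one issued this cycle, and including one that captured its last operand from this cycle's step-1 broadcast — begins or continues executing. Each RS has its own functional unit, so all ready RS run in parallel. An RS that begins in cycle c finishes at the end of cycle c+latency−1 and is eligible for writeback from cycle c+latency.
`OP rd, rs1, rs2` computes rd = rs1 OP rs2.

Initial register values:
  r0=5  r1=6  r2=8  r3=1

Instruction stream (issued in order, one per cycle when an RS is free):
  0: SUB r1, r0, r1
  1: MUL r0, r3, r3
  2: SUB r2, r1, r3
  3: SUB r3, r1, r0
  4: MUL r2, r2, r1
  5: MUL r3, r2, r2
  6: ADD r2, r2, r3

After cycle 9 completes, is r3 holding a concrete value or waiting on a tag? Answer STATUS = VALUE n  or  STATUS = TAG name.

cycle 1: issue SUB r1<-Add1 // r0:5,r1:Add1,r2:8,r3:1
cycle 2: issue MUL r0<-Mul1 // r0:Mul1,r1:Add1,r2:8,r3:1
cycle 3: CDB Add1=-1; issue SUB r2<-Add1 // r0:Mul1,r1:-1,r2:Add1,r3:1
cycle 4: issue SUB r3<-Add2 // r0:Mul1,r1:-1,r2:Add1,r3:Add2
cycle 5: CDB Add1=-2; issue MUL r2<-Mul2 // r0:Mul1,r1:-1,r2:Mul2,r3:Add2
cycle 6: stall // r0:Mul1,r1:-1,r2:Mul2,r3:Add2
cycle 7: CDB Mul1=1; issue MUL r3<-Mul1 // r0:1,r1:-1,r2:Mul2,r3:Mul1
cycle 8: issue ADD r2<-Add1 // r0:1,r1:-1,r2:Add1,r3:Mul1
cycle 9: CDB Add2=-2 // r0:1,r1:-1,r2:Add1,r3:Mul1

STATUS = TAG Mul1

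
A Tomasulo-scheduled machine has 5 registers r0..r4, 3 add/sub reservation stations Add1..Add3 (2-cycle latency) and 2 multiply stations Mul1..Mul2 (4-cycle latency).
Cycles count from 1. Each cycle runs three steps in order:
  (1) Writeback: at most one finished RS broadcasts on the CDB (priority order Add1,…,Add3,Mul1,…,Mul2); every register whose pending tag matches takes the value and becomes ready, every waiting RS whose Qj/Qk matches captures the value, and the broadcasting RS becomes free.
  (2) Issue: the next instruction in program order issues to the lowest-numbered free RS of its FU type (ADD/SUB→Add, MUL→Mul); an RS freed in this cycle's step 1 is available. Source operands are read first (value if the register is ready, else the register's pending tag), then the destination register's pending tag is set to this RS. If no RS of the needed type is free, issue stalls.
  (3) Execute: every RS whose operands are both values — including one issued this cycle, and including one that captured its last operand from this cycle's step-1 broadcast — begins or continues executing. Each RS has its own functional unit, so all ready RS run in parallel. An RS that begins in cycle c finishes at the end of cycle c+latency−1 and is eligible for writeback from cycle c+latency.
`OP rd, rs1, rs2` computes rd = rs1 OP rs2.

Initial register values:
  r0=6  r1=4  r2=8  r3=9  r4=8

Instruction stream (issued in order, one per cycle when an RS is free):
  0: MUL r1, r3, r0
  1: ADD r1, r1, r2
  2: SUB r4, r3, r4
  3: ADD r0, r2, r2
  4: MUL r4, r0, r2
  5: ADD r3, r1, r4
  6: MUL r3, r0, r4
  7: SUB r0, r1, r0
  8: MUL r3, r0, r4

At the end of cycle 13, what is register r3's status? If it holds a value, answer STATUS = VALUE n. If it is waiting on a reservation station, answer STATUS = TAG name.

  c1: issue MUL r1<-Mul1  regs: r0:6,r1:Mul1,r2:8,r3:9,r4:8
  c2: issue ADD r1<-Add1  regs: r0:6,r1:Add1,r2:8,r3:9,r4:8
  c3: issue SUB r4<-Add2  regs: r0:6,r1:Add1,r2:8,r3:9,r4:Add2
  c4: issue ADD r0<-Add3  regs: r0:Add3,r1:Add1,r2:8,r3:9,r4:Add2
  c5: CDB Add2=1; issue MUL r4<-Mul2  regs: r0:Add3,r1:Add1,r2:8,r3:9,r4:Mul2
  c6: CDB Add3=16; issue ADD r3<-Add2  regs: r0:16,r1:Add1,r2:8,r3:Add2,r4:Mul2
  c7: CDB Mul1=54; issue MUL r3<-Mul1  regs: r0:16,r1:Add1,r2:8,r3:Mul1,r4:Mul2
  c8: issue SUB r0<-Add3  regs: r0:Add3,r1:Add1,r2:8,r3:Mul1,r4:Mul2
  c9: CDB Add1=62; stall  regs: r0:Add3,r1:62,r2:8,r3:Mul1,r4:Mul2
  c10: CDB Mul2=128; issue MUL r3<-Mul2  regs: r0:Add3,r1:62,r2:8,r3:Mul2,r4:128
  c11: CDB Add3=46  regs: r0:46,r1:62,r2:8,r3:Mul2,r4:128
  c12: CDB Add2=190  regs: r0:46,r1:62,r2:8,r3:Mul2,r4:128
  c13: -  regs: r0:46,r1:62,r2:8,r3:Mul2,r4:128

STATUS = TAG Mul2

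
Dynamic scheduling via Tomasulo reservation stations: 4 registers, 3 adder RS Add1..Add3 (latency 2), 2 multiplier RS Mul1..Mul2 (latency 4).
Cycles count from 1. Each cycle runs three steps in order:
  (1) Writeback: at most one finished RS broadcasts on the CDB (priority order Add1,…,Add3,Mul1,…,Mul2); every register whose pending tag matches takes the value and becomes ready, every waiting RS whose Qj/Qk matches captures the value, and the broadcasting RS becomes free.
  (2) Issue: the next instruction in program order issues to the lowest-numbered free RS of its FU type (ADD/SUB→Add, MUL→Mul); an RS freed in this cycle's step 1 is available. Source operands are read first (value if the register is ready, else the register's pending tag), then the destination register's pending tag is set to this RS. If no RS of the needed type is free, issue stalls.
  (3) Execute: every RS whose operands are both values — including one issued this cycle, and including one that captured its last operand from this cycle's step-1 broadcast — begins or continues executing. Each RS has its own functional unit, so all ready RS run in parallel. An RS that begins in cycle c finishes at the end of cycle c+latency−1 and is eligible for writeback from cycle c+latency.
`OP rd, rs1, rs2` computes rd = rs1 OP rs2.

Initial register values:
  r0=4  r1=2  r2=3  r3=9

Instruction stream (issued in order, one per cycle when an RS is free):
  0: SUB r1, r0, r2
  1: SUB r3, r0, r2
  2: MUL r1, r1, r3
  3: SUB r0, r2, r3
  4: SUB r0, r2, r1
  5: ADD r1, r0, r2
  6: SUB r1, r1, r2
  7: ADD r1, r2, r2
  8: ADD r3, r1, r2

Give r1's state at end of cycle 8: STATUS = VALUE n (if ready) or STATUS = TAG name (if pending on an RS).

c1: issue SUB r1<-Add1 | r0:4,r1:Add1,r2:3,r3:9
c2: issue SUB r3<-Add2 | r0:4,r1:Add1,r2:3,r3:Add2
c3: CDB Add1=1; issue MUL r1<-Mul1 | r0:4,r1:Mul1,r2:3,r3:Add2
c4: CDB Add2=1; issue SUB r0<-Add1 | r0:Add1,r1:Mul1,r2:3,r3:1
c5: issue SUB r0<-Add2 | r0:Add2,r1:Mul1,r2:3,r3:1
c6: CDB Add1=2; issue ADD r1<-Add1 | r0:Add2,r1:Add1,r2:3,r3:1
c7: issue SUB r1<-Add3 | r0:Add2,r1:Add3,r2:3,r3:1
c8: CDB Mul1=1; stall | r0:Add2,r1:Add3,r2:3,r3:1

STATUS = TAG Add3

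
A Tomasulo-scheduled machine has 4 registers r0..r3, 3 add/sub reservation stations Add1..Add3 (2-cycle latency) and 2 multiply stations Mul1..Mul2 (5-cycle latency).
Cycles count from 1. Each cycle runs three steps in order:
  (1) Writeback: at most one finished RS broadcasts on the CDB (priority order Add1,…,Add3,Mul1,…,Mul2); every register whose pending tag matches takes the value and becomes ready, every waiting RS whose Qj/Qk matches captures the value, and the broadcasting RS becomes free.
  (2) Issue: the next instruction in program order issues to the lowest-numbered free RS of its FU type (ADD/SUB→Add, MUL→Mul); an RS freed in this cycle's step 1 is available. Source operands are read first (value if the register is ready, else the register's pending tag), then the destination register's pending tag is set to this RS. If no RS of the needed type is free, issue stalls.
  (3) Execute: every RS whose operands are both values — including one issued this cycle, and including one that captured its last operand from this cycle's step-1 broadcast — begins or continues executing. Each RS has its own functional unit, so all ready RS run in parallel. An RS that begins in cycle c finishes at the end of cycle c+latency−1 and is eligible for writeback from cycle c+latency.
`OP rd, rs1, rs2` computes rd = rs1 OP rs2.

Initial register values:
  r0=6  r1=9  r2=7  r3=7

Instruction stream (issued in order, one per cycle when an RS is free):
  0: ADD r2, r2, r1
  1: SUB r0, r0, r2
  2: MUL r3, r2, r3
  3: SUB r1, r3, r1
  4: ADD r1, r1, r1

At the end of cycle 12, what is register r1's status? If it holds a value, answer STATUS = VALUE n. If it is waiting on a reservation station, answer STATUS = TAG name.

STATUS = VALUE 206

  c1: issue ADD r2<-Add1  regs: r0:6,r1:9,r2:Add1,r3:7
  c2: issue SUB r0<-Add2  regs: r0:Add2,r1:9,r2:Add1,r3:7
  c3: CDB Add1=16; issue MUL r3<-Mul1  regs: r0:Add2,r1:9,r2:16,r3:Mul1
  c4: issue SUB r1<-Add1  regs: r0:Add2,r1:Add1,r2:16,r3:Mul1
  c5: CDB Add2=-10; issue ADD r1<-Add2  regs: r0:-10,r1:Add2,r2:16,r3:Mul1
  c6: -  regs: r0:-10,r1:Add2,r2:16,r3:Mul1
  c7: -  regs: r0:-10,r1:Add2,r2:16,r3:Mul1
  c8: CDB Mul1=112  regs: r0:-10,r1:Add2,r2:16,r3:112
  c9: -  regs: r0:-10,r1:Add2,r2:16,r3:112
  c10: CDB Add1=103  regs: r0:-10,r1:Add2,r2:16,r3:112
  c11: -  regs: r0:-10,r1:Add2,r2:16,r3:112
  c12: CDB Add2=206  regs: r0:-10,r1:206,r2:16,r3:112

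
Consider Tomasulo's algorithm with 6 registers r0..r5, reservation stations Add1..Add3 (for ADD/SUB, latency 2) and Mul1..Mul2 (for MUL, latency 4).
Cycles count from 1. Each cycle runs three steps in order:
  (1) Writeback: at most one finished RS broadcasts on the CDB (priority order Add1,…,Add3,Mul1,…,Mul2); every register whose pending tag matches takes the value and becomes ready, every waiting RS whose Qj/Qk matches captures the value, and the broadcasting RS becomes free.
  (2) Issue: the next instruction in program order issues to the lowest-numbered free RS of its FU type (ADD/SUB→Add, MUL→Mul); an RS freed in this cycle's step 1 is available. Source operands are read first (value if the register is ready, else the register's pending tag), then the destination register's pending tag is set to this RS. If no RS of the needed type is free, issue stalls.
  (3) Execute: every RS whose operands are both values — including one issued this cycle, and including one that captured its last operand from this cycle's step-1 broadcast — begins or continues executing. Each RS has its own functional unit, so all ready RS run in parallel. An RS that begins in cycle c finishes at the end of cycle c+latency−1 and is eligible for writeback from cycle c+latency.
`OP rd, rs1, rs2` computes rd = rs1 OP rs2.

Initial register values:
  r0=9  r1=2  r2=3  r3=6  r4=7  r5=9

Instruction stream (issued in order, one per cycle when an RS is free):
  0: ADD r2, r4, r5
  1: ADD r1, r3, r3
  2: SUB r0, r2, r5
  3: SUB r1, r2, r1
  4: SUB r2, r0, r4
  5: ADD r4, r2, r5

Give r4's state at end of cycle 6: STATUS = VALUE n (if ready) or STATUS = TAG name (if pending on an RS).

STATUS = TAG Add2

cycle 1: issue ADD r2<-Add1 // r0:9,r1:2,r2:Add1,r3:6,r4:7,r5:9
cycle 2: issue ADD r1<-Add2 // r0:9,r1:Add2,r2:Add1,r3:6,r4:7,r5:9
cycle 3: CDB Add1=16; issue SUB r0<-Add1 // r0:Add1,r1:Add2,r2:16,r3:6,r4:7,r5:9
cycle 4: CDB Add2=12; issue SUB r1<-Add2 // r0:Add1,r1:Add2,r2:16,r3:6,r4:7,r5:9
cycle 5: CDB Add1=7; issue SUB r2<-Add1 // r0:7,r1:Add2,r2:Add1,r3:6,r4:7,r5:9
cycle 6: CDB Add2=4; issue ADD r4<-Add2 // r0:7,r1:4,r2:Add1,r3:6,r4:Add2,r5:9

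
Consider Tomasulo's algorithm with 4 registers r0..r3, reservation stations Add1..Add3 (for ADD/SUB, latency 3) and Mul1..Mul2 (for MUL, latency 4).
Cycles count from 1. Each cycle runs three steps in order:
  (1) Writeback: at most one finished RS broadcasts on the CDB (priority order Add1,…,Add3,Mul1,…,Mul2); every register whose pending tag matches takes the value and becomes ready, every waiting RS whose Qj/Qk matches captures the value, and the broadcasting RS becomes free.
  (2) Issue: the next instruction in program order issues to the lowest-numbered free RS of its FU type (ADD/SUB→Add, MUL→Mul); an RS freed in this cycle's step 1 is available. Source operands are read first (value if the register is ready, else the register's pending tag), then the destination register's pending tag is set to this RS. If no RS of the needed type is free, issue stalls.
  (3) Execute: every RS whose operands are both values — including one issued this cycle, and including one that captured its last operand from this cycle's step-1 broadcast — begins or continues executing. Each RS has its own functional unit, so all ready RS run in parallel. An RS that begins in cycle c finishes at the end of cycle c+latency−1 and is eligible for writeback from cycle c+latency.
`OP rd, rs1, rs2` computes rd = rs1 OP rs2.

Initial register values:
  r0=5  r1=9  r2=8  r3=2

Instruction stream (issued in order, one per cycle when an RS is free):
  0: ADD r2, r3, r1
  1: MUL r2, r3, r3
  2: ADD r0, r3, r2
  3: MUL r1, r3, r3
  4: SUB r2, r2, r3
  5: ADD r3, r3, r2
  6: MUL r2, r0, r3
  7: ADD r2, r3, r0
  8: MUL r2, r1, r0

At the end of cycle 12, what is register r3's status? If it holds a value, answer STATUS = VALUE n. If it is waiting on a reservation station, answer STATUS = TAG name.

STATUS = VALUE 4

  c1: issue ADD r2<-Add1  regs: r0:5,r1:9,r2:Add1,r3:2
  c2: issue MUL r2<-Mul1  regs: r0:5,r1:9,r2:Mul1,r3:2
  c3: issue ADD r0<-Add2  regs: r0:Add2,r1:9,r2:Mul1,r3:2
  c4: CDB Add1=11; issue MUL r1<-Mul2  regs: r0:Add2,r1:Mul2,r2:Mul1,r3:2
  c5: issue SUB r2<-Add1  regs: r0:Add2,r1:Mul2,r2:Add1,r3:2
  c6: CDB Mul1=4; issue ADD r3<-Add3  regs: r0:Add2,r1:Mul2,r2:Add1,r3:Add3
  c7: issue MUL r2<-Mul1  regs: r0:Add2,r1:Mul2,r2:Mul1,r3:Add3
  c8: CDB Mul2=4; stall  regs: r0:Add2,r1:4,r2:Mul1,r3:Add3
  c9: CDB Add1=2; issue ADD r2<-Add1  regs: r0:Add2,r1:4,r2:Add1,r3:Add3
  c10: CDB Add2=6; issue MUL r2<-Mul2  regs: r0:6,r1:4,r2:Mul2,r3:Add3
  c11: -  regs: r0:6,r1:4,r2:Mul2,r3:Add3
  c12: CDB Add3=4  regs: r0:6,r1:4,r2:Mul2,r3:4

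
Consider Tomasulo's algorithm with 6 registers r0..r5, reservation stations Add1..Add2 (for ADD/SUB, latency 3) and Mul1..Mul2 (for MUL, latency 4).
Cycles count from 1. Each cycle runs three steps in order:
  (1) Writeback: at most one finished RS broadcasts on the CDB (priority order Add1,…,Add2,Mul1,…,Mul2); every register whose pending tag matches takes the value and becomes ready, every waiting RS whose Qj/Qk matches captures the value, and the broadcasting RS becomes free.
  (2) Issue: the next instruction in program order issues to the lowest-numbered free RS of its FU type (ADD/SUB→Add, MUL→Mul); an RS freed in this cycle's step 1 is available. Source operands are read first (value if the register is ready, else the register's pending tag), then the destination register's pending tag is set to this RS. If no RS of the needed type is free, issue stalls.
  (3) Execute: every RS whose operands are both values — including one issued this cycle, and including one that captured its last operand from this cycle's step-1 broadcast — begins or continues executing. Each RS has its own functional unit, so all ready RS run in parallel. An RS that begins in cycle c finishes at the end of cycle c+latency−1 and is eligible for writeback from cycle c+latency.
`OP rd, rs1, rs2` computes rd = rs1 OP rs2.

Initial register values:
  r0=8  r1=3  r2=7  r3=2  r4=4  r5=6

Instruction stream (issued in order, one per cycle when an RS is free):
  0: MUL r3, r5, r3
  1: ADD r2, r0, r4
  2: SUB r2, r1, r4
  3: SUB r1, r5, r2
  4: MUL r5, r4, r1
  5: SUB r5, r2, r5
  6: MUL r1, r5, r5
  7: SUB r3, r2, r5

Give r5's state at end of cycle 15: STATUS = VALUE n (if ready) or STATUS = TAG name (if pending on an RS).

c1: issue MUL r3<-Mul1 | r0:8,r1:3,r2:7,r3:Mul1,r4:4,r5:6
c2: issue ADD r2<-Add1 | r0:8,r1:3,r2:Add1,r3:Mul1,r4:4,r5:6
c3: issue SUB r2<-Add2 | r0:8,r1:3,r2:Add2,r3:Mul1,r4:4,r5:6
c4: stall | r0:8,r1:3,r2:Add2,r3:Mul1,r4:4,r5:6
c5: CDB Add1=12; issue SUB r1<-Add1 | r0:8,r1:Add1,r2:Add2,r3:Mul1,r4:4,r5:6
c6: CDB Add2=-1; issue MUL r5<-Mul2 | r0:8,r1:Add1,r2:-1,r3:Mul1,r4:4,r5:Mul2
c7: CDB Mul1=12; issue SUB r5<-Add2 | r0:8,r1:Add1,r2:-1,r3:12,r4:4,r5:Add2
c8: issue MUL r1<-Mul1 | r0:8,r1:Mul1,r2:-1,r3:12,r4:4,r5:Add2
c9: CDB Add1=7; issue SUB r3<-Add1 | r0:8,r1:Mul1,r2:-1,r3:Add1,r4:4,r5:Add2
c10: - | r0:8,r1:Mul1,r2:-1,r3:Add1,r4:4,r5:Add2
c11: - | r0:8,r1:Mul1,r2:-1,r3:Add1,r4:4,r5:Add2
c12: - | r0:8,r1:Mul1,r2:-1,r3:Add1,r4:4,r5:Add2
c13: CDB Mul2=28 | r0:8,r1:Mul1,r2:-1,r3:Add1,r4:4,r5:Add2
c14: - | r0:8,r1:Mul1,r2:-1,r3:Add1,r4:4,r5:Add2
c15: - | r0:8,r1:Mul1,r2:-1,r3:Add1,r4:4,r5:Add2

STATUS = TAG Add2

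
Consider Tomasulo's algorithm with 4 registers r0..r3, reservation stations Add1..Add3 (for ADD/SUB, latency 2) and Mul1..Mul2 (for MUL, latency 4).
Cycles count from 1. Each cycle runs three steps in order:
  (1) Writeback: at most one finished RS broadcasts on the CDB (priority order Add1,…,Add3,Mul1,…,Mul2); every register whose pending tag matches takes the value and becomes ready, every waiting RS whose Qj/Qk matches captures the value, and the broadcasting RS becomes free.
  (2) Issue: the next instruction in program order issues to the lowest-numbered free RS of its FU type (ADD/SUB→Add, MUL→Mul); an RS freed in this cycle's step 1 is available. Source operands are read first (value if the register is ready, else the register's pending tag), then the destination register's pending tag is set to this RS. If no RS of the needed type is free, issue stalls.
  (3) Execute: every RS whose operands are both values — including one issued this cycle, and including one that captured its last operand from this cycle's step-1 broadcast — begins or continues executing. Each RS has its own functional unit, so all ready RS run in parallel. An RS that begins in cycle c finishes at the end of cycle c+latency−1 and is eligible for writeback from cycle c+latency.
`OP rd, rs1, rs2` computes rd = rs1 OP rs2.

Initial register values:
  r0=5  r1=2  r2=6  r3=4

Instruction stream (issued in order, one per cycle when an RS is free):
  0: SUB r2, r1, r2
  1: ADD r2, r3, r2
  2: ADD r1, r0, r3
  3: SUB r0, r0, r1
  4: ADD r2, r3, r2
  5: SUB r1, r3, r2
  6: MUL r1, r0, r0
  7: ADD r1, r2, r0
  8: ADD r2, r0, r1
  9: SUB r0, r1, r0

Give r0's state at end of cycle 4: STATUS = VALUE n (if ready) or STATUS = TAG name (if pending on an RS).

c1: issue SUB r2<-Add1 | r0:5,r1:2,r2:Add1,r3:4
c2: issue ADD r2<-Add2 | r0:5,r1:2,r2:Add2,r3:4
c3: CDB Add1=-4; issue ADD r1<-Add1 | r0:5,r1:Add1,r2:Add2,r3:4
c4: issue SUB r0<-Add3 | r0:Add3,r1:Add1,r2:Add2,r3:4

STATUS = TAG Add3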